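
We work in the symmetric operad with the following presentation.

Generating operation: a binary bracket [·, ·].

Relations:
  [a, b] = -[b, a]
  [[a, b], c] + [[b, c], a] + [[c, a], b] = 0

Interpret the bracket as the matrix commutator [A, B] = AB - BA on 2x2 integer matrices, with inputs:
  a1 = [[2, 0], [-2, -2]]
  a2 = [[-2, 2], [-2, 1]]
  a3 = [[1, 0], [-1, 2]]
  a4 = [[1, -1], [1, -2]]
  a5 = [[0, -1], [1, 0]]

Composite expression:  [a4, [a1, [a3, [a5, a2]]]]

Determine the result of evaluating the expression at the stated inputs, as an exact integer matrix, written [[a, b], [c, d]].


[[-36, 48], [-60, 36]]

[a5, a2] = [[0, -3], [-3, 0]]
[a3, [a5, a2]] = [[-3, 3], [-3, 3]]
[a1, [a3, [a5, a2]]] = [[6, 12], [24, -6]]
[a4, [a1, [a3, [a5, a2]]]] = [[-36, 48], [-60, 36]]


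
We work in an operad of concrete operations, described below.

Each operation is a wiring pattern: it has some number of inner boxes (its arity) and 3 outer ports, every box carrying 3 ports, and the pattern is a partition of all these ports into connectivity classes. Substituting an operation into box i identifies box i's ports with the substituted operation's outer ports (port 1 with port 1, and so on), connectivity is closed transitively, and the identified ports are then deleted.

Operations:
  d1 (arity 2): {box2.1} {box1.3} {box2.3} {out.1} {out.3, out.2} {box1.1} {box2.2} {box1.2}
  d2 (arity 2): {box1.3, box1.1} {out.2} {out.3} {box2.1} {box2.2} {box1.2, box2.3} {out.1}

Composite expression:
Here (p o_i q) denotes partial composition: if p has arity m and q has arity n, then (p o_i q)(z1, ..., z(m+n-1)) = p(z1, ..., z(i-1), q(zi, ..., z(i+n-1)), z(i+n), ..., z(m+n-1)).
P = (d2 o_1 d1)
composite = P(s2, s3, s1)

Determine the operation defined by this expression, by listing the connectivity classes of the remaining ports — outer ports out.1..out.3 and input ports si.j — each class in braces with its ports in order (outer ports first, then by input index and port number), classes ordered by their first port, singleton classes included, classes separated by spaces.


{out.1} {out.2} {out.3} {s1.1} {s1.2} {s1.3} {s2.1} {s2.2} {s2.3} {s3.1} {s3.2} {s3.3}

Treat the ports identified at d2 as solder joints: merge, then drop.
stage d1: inputs (s2, s3), connectivity {out.1} {out.2, out.3} {s2.1} {s2.2} {s2.3} {s3.1} {s3.2} {s3.3}, out.j its boundary
stage d2: inputs (s2, s3, s1), connectivity {out.1} {out.2} {out.3} {s1.1} {s1.2} {s1.3} {s2.1} {s2.2} {s2.3} {s3.1} {s3.2} {s3.3}, out.j its boundary


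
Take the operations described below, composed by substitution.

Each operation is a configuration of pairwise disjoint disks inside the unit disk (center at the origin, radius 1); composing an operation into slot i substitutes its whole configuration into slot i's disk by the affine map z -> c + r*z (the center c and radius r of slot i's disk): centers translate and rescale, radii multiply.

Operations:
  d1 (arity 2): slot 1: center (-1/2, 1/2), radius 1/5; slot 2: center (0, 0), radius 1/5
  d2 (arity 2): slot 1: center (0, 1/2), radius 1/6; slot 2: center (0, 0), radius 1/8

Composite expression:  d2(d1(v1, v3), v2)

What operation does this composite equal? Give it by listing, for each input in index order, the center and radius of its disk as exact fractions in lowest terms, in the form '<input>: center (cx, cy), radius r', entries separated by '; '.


v1: center (-1/12, 7/12), radius 1/30; v2: center (0, 0), radius 1/8; v3: center (0, 1/2), radius 1/30


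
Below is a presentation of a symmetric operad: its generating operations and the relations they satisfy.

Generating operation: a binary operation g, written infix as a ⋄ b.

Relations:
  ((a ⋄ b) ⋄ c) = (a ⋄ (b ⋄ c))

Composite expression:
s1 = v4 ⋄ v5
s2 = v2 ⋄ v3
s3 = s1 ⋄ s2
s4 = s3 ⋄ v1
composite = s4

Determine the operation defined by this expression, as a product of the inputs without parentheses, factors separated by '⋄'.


Every regrouping of g is equal, so read the v-inputs in written order.
(v4 ⋄ v5) linearizes to v4 ⋄ v5
(v2 ⋄ v3) linearizes to v2 ⋄ v3
((v4 ⋄ v5) ⋄ (v2 ⋄ v3)) linearizes to v4 ⋄ v5 ⋄ v2 ⋄ v3
(((v4 ⋄ v5) ⋄ (v2 ⋄ v3)) ⋄ v1) linearizes to v4 ⋄ v5 ⋄ v2 ⋄ v3 ⋄ v1

v4 ⋄ v5 ⋄ v2 ⋄ v3 ⋄ v1


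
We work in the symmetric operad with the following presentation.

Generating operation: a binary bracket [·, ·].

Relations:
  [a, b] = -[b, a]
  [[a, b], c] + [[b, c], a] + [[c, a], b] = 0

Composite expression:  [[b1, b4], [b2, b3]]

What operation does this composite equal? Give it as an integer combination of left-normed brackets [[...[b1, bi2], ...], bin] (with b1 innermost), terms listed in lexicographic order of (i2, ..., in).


Expand each bracket as ab - ba; the b1-initial words give the coefficients.
Composite bracket: [[b1, b4], [b2, b3]]
Full expansion: 8 signed words from ab - ba (2^3 = 8).
Coefficients come from the b1-initial words:
  sign of b1b4b2b3 is +1, so it contributes +[[[b1, b4], b2], b3]
  sign of b1b4b3b2 is -1, so it contributes -[[[b1, b4], b3], b2]

[[[b1, b4], b2], b3] - [[[b1, b4], b3], b2]


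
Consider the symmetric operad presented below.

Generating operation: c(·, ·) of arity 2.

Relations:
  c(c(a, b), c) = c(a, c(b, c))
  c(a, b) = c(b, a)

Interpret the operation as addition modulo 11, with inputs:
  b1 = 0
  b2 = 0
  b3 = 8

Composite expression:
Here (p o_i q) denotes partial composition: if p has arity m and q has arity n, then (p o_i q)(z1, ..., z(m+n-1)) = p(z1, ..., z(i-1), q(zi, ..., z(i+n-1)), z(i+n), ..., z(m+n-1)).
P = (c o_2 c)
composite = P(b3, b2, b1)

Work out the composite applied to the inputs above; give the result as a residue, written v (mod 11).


c(b2, b1) = 0
c(b3, c(b2, b1)) = 8

8 (mod 11)


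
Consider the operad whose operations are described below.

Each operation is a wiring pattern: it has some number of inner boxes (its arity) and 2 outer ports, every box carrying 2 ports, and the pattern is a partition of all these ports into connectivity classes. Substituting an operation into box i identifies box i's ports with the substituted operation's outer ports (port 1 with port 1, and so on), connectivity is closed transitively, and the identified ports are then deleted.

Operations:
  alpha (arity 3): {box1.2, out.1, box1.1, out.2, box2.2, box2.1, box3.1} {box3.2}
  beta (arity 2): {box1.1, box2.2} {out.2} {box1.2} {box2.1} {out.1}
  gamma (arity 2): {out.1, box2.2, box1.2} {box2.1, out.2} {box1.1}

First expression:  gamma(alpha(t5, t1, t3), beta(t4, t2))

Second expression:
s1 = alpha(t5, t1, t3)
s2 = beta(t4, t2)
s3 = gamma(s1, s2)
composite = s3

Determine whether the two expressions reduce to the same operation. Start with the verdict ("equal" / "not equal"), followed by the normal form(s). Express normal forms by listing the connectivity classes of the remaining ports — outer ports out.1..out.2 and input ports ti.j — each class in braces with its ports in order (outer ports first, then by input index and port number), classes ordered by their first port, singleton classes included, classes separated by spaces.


equal: each reduces to {out.1, t1.1, t1.2, t3.1, t5.1, t5.2} {out.2} {t2.1} {t2.2, t4.1} {t3.2} {t4.2}

The first expression, normalized: {out.1, t1.1, t1.2, t3.1, t5.1, t5.2} {out.2} {t2.1} {t2.2, t4.1} {t3.2} {t4.2}
The second expression, normalized: {out.1, t1.1, t1.2, t3.1, t5.1, t5.2} {out.2} {t2.1} {t2.2, t4.1} {t3.2} {t4.2}
The forms coincide; equal.


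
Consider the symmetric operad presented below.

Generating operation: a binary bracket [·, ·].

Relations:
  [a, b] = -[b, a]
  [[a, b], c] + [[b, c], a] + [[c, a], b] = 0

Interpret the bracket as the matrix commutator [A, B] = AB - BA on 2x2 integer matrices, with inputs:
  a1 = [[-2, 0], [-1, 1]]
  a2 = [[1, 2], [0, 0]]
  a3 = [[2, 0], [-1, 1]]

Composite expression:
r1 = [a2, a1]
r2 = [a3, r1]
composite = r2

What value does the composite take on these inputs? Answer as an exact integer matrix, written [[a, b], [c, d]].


[[6, 6], [3, -6]]

[a2, a1] = [[-2, 6], [1, 2]]
[a3, [a2, a1]] = [[6, 6], [3, -6]]


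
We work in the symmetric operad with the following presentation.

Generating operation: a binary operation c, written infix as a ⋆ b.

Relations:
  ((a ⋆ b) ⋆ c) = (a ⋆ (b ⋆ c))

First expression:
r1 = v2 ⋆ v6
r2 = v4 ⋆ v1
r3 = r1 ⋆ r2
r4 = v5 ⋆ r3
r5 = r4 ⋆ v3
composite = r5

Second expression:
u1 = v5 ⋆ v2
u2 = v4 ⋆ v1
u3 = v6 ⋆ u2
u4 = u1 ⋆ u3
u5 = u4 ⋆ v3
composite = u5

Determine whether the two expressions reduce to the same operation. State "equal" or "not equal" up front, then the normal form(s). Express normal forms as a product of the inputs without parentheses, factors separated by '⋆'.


Normal form of the first expression: v5 ⋆ v2 ⋆ v6 ⋆ v4 ⋆ v1 ⋆ v3
Normal form of the second expression: v5 ⋆ v2 ⋆ v6 ⋆ v4 ⋆ v1 ⋆ v3
Same normal form: equal.

equal; both compose to v5 ⋆ v2 ⋆ v6 ⋆ v4 ⋆ v1 ⋆ v3


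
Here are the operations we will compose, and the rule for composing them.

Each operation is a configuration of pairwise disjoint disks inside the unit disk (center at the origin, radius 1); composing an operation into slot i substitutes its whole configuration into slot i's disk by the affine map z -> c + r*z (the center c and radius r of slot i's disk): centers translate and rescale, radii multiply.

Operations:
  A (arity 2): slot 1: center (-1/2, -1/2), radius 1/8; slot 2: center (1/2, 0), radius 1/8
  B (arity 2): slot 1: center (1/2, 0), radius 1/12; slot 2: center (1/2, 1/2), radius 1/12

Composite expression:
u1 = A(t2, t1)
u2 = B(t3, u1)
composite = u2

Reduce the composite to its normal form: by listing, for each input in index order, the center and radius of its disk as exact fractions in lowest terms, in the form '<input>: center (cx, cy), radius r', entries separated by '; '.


Affine substitution under B: radii multiply and t-centers shift.
t3 passes through 1 substitution, ending at center (1/2, 0), radius 1/12
t2 passes through 2 substitutions, ending at center (11/24, 11/24), radius 1/96
t1 passes through 2 substitutions, ending at center (13/24, 1/2), radius 1/96

t1: center (13/24, 1/2), radius 1/96; t2: center (11/24, 11/24), radius 1/96; t3: center (1/2, 0), radius 1/12


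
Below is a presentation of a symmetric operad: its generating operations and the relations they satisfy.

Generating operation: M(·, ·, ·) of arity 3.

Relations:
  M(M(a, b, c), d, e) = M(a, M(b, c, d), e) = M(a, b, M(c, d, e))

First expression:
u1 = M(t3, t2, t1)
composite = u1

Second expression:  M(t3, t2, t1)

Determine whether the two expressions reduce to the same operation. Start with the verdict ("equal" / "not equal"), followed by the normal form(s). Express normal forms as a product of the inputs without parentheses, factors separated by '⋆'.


equal; both compose to t3 ⋆ t2 ⋆ t1


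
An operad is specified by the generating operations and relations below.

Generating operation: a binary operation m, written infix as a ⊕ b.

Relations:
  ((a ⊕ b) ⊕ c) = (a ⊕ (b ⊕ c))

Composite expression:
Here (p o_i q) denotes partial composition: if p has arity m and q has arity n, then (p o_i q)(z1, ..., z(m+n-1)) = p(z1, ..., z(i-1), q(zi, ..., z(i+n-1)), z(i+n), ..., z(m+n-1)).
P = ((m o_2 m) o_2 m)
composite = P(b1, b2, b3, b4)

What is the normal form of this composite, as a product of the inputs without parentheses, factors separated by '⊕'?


b1 ⊕ b2 ⊕ b3 ⊕ b4

Key point: m is associative — brackets drop, the b-order remains.
(b2 ⊕ b3) spells out as b2 ⊕ b3
((b2 ⊕ b3) ⊕ b4) spells out as b2 ⊕ b3 ⊕ b4
(b1 ⊕ ((b2 ⊕ b3) ⊕ b4)) spells out as b1 ⊕ b2 ⊕ b3 ⊕ b4


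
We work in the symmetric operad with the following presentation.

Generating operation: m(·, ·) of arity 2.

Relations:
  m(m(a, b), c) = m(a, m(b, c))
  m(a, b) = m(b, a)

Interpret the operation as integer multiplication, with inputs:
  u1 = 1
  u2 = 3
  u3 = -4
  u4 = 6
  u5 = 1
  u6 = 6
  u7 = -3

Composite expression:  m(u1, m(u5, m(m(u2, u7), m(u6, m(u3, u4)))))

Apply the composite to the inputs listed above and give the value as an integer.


1296

m(u2, u7) = -9
m(u3, u4) = -24
m(u6, m(u3, u4)) = -144
m(m(u2, u7), m(u6, m(u3, u4))) = 1296
m(u5, m(m(u2, u7), m(u6, m(u3, u4)))) = 1296
m(u1, m(u5, m(m(u2, u7), m(u6, m(u3, u4))))) = 1296


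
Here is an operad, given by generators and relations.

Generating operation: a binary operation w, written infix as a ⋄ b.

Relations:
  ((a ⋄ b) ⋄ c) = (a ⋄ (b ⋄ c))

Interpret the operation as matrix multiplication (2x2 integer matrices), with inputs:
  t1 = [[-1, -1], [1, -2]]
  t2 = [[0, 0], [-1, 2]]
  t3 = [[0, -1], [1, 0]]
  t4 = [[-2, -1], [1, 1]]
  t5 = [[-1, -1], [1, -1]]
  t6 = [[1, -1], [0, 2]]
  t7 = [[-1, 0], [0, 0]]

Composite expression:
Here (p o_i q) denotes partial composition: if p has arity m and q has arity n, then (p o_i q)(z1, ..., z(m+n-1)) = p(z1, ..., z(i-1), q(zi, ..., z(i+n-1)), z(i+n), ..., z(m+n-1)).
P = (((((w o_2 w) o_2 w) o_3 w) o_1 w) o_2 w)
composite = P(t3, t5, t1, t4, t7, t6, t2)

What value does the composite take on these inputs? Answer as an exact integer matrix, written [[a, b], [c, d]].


[[5, -10], [-3, 6]]

(t5 ⋄ t1) = [[0, 3], [-2, 1]]
(t3 ⋄ (t5 ⋄ t1)) = [[2, -1], [0, 3]]
(t7 ⋄ t6) = [[-1, 1], [0, 0]]
(t4 ⋄ (t7 ⋄ t6)) = [[2, -2], [-1, 1]]
((t4 ⋄ (t7 ⋄ t6)) ⋄ t2) = [[2, -4], [-1, 2]]
((t3 ⋄ (t5 ⋄ t1)) ⋄ ((t4 ⋄ (t7 ⋄ t6)) ⋄ t2)) = [[5, -10], [-3, 6]]


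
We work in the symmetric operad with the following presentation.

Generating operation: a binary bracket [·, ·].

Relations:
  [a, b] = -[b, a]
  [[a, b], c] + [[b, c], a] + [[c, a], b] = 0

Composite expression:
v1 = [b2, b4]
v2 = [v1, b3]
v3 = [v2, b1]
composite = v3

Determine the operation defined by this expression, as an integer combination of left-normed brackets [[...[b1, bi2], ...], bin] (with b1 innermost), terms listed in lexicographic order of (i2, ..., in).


-[[[b1, b2], b4], b3] + [[[b1, b3], b2], b4] - [[[b1, b3], b4], b2] + [[[b1, b4], b2], b3]

A multilinear Lie element is pinned by b1-initial words (b1 innermost).
Composite bracket: [[[b2, b4], b3], b1]
Applying ab - ba throughout gives 8 signed words (2^3 = 8).
Keep just the words that open with b1:
  b1b2b4b3 (sign -1) contributes -[[[b1, b2], b4], b3]
  b1b3b2b4 (sign +1) contributes +[[[b1, b3], b2], b4]
  b1b3b4b2 (sign -1) contributes -[[[b1, b3], b4], b2]
  b1b4b2b3 (sign +1) contributes +[[[b1, b4], b2], b3]


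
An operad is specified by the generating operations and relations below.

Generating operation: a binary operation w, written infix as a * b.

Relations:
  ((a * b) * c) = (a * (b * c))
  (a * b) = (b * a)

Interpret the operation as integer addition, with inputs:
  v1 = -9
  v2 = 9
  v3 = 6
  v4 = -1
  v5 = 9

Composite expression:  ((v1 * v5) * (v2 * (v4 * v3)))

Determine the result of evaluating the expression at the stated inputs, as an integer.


14


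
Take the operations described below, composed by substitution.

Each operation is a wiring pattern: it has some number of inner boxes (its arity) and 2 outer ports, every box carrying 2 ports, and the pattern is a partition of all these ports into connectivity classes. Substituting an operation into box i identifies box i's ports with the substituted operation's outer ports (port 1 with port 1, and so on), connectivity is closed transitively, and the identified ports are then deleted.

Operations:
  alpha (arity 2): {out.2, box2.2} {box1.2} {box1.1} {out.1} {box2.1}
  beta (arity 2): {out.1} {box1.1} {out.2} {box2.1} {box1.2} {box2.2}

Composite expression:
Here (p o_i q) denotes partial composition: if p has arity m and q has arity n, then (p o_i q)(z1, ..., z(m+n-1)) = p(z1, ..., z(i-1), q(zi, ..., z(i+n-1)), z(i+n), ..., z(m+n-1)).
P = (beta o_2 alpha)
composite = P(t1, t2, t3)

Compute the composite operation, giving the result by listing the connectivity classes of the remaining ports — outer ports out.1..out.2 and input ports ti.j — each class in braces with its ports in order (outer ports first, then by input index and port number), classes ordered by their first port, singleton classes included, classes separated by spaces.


{out.1} {out.2} {t1.1} {t1.2} {t2.1} {t2.2} {t3.1} {t3.2}

Two ports join when wires chain via beta-identified ports.
after alpha, the pattern on (t2, t3) reads {out.1} {out.2, t3.2} {t2.1} {t2.2} {t3.1} (out.j = its outer ports)
after beta, the pattern on (t1, t2, t3) reads {out.1} {out.2} {t1.1} {t1.2} {t2.1} {t2.2} {t3.1} {t3.2} (out.j = its outer ports)


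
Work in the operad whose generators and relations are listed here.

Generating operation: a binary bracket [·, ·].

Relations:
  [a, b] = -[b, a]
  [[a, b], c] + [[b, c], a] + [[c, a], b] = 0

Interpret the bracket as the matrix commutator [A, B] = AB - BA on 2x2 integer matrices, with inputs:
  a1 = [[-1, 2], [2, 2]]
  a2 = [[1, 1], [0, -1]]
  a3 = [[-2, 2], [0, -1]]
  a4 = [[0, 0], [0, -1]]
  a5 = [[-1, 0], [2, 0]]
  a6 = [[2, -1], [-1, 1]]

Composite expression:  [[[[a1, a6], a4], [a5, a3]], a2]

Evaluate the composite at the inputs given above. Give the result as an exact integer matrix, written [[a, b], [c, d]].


[[-8, 16], [16, 8]]

[a1, a6] = [[0, 1], [-1, 0]]
[[a1, a6], a4] = [[0, -1], [-1, 0]]
[a5, a3] = [[-4, -2], [-2, 4]]
[[[a1, a6], a4], [a5, a3]] = [[0, -8], [8, 0]]
[[[[a1, a6], a4], [a5, a3]], a2] = [[-8, 16], [16, 8]]


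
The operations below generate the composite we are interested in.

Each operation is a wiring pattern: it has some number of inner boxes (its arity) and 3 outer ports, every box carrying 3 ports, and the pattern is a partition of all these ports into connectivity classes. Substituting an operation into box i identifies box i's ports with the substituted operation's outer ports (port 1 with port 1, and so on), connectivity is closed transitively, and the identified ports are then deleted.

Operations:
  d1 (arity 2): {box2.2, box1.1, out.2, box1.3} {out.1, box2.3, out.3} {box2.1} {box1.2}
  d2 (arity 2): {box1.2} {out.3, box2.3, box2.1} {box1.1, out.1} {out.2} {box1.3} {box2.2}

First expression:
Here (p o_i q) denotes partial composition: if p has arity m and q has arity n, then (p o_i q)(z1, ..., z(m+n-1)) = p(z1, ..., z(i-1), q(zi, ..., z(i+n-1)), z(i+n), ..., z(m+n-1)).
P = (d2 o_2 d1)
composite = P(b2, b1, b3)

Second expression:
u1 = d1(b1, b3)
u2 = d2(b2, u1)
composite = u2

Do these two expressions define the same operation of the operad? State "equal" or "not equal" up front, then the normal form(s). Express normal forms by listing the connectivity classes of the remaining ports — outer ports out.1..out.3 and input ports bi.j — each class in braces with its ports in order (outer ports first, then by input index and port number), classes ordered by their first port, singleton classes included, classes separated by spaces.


The first expression, normalized: {out.1, b2.1} {out.2} {out.3, b3.3} {b1.1, b1.3, b3.2} {b1.2} {b2.2} {b2.3} {b3.1}
The second expression, normalized: {out.1, b2.1} {out.2} {out.3, b3.3} {b1.1, b1.3, b3.2} {b1.2} {b2.2} {b2.3} {b3.1}
Both agree, so they are equal.

equal — both sides give {out.1, b2.1} {out.2} {out.3, b3.3} {b1.1, b1.3, b3.2} {b1.2} {b2.2} {b2.3} {b3.1}


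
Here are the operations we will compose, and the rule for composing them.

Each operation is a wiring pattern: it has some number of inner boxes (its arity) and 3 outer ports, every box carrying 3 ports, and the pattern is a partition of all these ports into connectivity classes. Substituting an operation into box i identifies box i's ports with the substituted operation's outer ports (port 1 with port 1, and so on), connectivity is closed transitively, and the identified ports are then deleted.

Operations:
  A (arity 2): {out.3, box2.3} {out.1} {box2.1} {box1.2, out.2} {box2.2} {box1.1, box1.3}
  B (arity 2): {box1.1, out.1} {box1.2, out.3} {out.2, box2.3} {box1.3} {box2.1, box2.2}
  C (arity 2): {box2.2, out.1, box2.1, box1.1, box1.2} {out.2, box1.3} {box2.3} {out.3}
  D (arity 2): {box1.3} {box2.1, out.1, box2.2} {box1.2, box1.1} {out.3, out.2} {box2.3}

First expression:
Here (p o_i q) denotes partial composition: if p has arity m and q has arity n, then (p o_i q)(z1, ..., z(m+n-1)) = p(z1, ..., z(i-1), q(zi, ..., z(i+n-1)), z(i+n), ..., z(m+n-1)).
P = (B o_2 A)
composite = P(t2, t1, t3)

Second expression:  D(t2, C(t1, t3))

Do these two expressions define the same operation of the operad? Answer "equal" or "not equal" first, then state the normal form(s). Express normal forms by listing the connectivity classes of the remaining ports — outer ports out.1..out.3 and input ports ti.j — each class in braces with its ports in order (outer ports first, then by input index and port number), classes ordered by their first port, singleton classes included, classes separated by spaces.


not equal; the first gives {out.1, t2.1} {out.2, t3.3} {out.3, t2.2} {t1.1, t1.3} {t1.2} {t2.3} {t3.1} {t3.2} and the second {out.1, t1.1, t1.2, t1.3, t3.1, t3.2} {out.2, out.3} {t2.1, t2.2} {t2.3} {t3.3}

The first expression reduces to {out.1, t2.1} {out.2, t3.3} {out.3, t2.2} {t1.1, t1.3} {t1.2} {t2.3} {t3.1} {t3.2}
The second expression reduces to {out.1, t1.1, t1.2, t1.3, t3.1, t3.2} {out.2, out.3} {t2.1, t2.2} {t2.3} {t3.3}
Different reductions; not equal.


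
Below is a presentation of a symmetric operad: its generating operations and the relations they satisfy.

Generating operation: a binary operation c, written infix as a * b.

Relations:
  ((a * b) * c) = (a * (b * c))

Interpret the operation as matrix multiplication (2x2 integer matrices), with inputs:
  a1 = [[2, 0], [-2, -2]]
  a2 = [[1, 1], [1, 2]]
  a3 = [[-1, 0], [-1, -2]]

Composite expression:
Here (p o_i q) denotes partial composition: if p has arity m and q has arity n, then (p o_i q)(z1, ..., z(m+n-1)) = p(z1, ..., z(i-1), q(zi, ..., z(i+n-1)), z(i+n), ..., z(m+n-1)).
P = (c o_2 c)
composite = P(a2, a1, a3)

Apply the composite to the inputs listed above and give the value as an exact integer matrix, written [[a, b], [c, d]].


(a1 * a3) = [[-2, 0], [4, 4]]
(a2 * (a1 * a3)) = [[2, 4], [6, 8]]

[[2, 4], [6, 8]]


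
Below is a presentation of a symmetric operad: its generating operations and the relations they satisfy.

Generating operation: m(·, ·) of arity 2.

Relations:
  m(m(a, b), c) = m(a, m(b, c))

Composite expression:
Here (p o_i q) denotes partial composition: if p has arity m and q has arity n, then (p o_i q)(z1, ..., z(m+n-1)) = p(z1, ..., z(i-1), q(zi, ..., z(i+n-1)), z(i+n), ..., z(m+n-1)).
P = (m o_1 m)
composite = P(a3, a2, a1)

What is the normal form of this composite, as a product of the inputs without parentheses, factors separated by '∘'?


a3 ∘ a2 ∘ a1

All parenthesizations of m agree; list the a-inputs left to right.
m(a3, a2) flattens to a3 ∘ a2
m(m(a3, a2), a1) flattens to a3 ∘ a2 ∘ a1


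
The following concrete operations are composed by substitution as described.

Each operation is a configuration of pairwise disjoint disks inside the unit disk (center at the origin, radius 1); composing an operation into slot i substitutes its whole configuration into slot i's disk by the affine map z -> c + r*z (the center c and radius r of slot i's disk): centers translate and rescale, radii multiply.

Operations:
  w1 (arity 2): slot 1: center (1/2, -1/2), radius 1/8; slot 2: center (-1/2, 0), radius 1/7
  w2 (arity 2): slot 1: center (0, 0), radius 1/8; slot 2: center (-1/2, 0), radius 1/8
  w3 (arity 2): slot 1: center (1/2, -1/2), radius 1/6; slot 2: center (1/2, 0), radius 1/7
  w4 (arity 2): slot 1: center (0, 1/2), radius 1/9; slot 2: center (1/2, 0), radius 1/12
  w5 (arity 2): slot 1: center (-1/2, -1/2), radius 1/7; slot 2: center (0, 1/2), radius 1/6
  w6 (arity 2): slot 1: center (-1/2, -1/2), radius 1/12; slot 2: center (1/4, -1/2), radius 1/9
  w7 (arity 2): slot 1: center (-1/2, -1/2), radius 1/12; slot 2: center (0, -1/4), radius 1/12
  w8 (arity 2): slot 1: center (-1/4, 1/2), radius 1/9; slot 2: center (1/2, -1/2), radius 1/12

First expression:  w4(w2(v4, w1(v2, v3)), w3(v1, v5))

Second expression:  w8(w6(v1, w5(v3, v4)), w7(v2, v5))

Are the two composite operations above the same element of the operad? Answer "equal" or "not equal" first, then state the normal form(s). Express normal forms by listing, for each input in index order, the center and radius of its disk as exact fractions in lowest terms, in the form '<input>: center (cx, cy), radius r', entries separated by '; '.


Reducing the first expression gives v1: center (13/24, -1/24), radius 1/72; v2: center (-7/144, 71/144), radius 1/576; v3: center (-1/16, 1/2), radius 1/504; v4: center (0, 1/2), radius 1/72; v5: center (13/24, 0), radius 1/84
Reducing the second expression gives v1: center (-11/36, 4/9), radius 1/108; v2: center (11/24, -13/24), radius 1/144; v3: center (-37/162, 71/162), radius 1/567; v4: center (-2/9, 73/162), radius 1/486; v5: center (1/2, -25/48), radius 1/144
They disagree, so not equal.

not equal; first: v1: center (13/24, -1/24), radius 1/72; v2: center (-7/144, 71/144), radius 1/576; v3: center (-1/16, 1/2), radius 1/504; v4: center (0, 1/2), radius 1/72; v5: center (13/24, 0), radius 1/84; second: v1: center (-11/36, 4/9), radius 1/108; v2: center (11/24, -13/24), radius 1/144; v3: center (-37/162, 71/162), radius 1/567; v4: center (-2/9, 73/162), radius 1/486; v5: center (1/2, -25/48), radius 1/144


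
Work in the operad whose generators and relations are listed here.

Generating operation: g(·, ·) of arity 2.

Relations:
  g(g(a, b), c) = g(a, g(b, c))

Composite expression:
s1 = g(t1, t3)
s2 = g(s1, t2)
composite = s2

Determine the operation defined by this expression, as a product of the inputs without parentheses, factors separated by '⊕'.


t1 ⊕ t3 ⊕ t2

Key point: g is associative — brackets drop, the t-order remains.
g(t1, t3) unparenthesizes to t1 ⊕ t3
g(g(t1, t3), t2) unparenthesizes to t1 ⊕ t3 ⊕ t2


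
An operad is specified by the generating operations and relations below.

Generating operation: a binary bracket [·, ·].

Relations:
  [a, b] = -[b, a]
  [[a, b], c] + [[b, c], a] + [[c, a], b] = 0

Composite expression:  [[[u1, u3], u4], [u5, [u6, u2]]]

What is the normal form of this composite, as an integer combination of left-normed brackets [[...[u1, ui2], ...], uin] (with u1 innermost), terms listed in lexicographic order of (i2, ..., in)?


[[[[[u1, u3], u4], u2], u6], u5] - [[[[[u1, u3], u4], u5], u2], u6] + [[[[[u1, u3], u4], u5], u6], u2] - [[[[[u1, u3], u4], u6], u2], u5]

Left-normed coefficients sit on the u1-initial expansion words.
Composite bracket: [[[u1, u3], u4], [u5, [u6, u2]]]
Under [a, b] = ab - ba we get 32 signed associative words (2^5 = 32).
Only words starting with u1 matter:
  word u1u3u4u2u6u5 has sign +1, contributing +[[[[[u1, u3], u4], u2], u6], u5]
  word u1u3u4u5u2u6 has sign -1, contributing -[[[[[u1, u3], u4], u5], u2], u6]
  word u1u3u4u5u6u2 has sign +1, contributing +[[[[[u1, u3], u4], u5], u6], u2]
  word u1u3u4u6u2u5 has sign -1, contributing -[[[[[u1, u3], u4], u6], u2], u5]


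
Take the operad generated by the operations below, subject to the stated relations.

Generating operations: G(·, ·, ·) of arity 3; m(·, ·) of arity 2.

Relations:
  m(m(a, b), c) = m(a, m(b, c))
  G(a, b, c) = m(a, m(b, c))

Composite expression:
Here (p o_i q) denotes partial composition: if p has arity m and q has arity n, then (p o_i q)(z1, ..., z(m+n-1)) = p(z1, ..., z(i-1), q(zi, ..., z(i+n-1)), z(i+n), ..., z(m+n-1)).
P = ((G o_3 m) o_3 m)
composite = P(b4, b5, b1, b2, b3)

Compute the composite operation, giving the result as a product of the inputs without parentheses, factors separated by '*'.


b4 * b5 * b1 * b2 * b3


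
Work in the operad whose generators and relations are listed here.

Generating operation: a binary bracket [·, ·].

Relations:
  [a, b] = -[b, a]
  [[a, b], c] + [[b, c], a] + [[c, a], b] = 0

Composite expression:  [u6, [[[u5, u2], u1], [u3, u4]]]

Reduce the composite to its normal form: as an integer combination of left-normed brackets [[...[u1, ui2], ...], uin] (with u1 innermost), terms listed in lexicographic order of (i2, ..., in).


-[[[[[u1, u2], u5], u3], u4], u6] + [[[[[u1, u2], u5], u4], u3], u6] + [[[[[u1, u5], u2], u3], u4], u6] - [[[[[u1, u5], u2], u4], u3], u6]

In the tensor algebra, words opening u1 carry the u1-anchored form.
Composite bracket: [u6, [[[u5, u2], u1], [u3, u4]]]
Under [a, b] = ab - ba we get 32 signed associative words (2^5 = 32).
Keep just the words that open with u1:
  u1u2u5u3u4u6 appears with sign -1, giving the term -[[[[[u1, u2], u5], u3], u4], u6]
  u1u2u5u4u3u6 appears with sign +1, giving the term +[[[[[u1, u2], u5], u4], u3], u6]
  u1u5u2u3u4u6 appears with sign +1, giving the term +[[[[[u1, u5], u2], u3], u4], u6]
  u1u5u2u4u3u6 appears with sign -1, giving the term -[[[[[u1, u5], u2], u4], u3], u6]


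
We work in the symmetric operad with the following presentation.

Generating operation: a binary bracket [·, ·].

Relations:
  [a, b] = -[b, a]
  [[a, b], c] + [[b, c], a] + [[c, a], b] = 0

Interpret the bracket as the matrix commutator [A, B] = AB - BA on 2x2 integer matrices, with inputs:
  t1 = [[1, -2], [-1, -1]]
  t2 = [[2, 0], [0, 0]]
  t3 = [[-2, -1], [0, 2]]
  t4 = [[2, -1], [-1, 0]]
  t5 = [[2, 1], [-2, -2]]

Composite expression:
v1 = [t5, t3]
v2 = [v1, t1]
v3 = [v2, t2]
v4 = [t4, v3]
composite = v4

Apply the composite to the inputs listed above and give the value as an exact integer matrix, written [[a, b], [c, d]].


[[-40, -32], [-48, 40]]

[t5, t3] = [[-2, 0], [8, 2]]
[[t5, t3], t1] = [[16, 8], [12, -16]]
[[[t5, t3], t1], t2] = [[0, -16], [24, 0]]
[t4, [[[t5, t3], t1], t2]] = [[-40, -32], [-48, 40]]


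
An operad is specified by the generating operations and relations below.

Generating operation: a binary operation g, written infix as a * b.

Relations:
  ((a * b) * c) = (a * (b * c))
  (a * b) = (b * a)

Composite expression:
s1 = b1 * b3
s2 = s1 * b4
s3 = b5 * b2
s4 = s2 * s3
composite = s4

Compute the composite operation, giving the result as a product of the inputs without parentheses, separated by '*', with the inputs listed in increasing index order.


b1 * b2 * b3 * b4 * b5


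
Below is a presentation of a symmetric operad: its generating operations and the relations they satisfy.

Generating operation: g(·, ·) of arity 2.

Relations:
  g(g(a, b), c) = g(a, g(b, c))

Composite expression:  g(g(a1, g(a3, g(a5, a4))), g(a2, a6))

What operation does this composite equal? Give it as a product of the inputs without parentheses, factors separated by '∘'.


a1 ∘ a3 ∘ a5 ∘ a4 ∘ a2 ∘ a6

Under associativity of g, the answer is the a's in reading order.
g(a5, a4) flattens to a5 ∘ a4
g(a3, g(a5, a4)) flattens to a3 ∘ a5 ∘ a4
g(a1, g(a3, g(a5, a4))) flattens to a1 ∘ a3 ∘ a5 ∘ a4
g(a2, a6) flattens to a2 ∘ a6
g(g(a1, g(a3, g(a5, a4))), g(a2, a6)) flattens to a1 ∘ a3 ∘ a5 ∘ a4 ∘ a2 ∘ a6


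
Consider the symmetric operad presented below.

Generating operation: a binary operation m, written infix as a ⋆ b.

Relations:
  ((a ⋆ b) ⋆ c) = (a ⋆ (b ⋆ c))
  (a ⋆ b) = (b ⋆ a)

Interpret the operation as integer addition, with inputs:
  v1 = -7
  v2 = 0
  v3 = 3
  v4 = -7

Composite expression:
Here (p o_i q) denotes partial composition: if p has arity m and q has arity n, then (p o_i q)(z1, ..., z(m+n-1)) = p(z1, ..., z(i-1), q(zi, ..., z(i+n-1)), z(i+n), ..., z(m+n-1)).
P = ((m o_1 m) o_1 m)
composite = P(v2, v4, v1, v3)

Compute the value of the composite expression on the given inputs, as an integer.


-11


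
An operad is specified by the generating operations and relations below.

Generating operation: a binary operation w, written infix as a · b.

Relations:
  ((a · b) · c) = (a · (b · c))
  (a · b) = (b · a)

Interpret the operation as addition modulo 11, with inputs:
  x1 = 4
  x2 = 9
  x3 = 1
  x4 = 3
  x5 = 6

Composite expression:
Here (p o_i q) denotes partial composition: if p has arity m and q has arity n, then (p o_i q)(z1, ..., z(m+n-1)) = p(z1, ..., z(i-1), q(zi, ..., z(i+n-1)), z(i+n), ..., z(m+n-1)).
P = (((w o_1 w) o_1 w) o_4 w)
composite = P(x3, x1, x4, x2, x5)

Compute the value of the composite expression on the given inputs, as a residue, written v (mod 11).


(x3 · x1) = 5
((x3 · x1) · x4) = 8
(x2 · x5) = 4
(((x3 · x1) · x4) · (x2 · x5)) = 1

1 (mod 11)


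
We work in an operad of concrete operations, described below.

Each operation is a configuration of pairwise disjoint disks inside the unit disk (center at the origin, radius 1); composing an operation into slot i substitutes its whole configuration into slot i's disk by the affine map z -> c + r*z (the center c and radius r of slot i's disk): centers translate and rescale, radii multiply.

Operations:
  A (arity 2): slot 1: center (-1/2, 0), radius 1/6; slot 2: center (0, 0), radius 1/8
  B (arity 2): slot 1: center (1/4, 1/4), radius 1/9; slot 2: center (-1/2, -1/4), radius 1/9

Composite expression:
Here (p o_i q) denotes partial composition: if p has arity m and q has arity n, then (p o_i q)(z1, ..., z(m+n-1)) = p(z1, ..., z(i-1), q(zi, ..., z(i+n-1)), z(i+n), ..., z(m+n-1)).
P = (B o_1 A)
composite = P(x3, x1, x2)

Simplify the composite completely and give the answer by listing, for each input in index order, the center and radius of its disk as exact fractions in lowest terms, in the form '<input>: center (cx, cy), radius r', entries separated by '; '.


x1: center (1/4, 1/4), radius 1/72; x2: center (-1/2, -1/4), radius 1/9; x3: center (7/36, 1/4), radius 1/54


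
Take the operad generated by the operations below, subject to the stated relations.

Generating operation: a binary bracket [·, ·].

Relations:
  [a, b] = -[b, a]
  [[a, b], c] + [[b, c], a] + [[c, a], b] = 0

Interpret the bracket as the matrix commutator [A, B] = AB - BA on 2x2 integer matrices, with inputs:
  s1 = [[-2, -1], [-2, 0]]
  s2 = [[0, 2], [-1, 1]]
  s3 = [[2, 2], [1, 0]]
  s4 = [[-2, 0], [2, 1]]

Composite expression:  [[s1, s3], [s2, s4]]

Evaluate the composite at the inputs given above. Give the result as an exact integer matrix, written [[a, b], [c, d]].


[[2, 52], [-46, -2]]

[s1, s3] = [[3, -2], [-2, -3]]
[s2, s4] = [[4, 6], [5, -4]]
[[s1, s3], [s2, s4]] = [[2, 52], [-46, -2]]


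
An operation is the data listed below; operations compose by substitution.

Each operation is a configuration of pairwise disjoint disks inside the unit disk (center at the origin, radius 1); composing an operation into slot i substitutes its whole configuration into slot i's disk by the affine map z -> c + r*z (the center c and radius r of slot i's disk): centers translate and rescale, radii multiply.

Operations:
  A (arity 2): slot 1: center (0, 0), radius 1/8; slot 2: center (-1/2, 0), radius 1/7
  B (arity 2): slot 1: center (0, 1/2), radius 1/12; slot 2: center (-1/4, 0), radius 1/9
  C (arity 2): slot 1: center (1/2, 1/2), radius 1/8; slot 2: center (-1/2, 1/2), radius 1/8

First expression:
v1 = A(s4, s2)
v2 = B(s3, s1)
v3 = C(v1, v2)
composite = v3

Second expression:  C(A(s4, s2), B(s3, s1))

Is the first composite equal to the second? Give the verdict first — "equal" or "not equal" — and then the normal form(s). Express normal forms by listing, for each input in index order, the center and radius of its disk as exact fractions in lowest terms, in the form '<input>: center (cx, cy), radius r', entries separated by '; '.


Reducing the first expression gives s1: center (-17/32, 1/2), radius 1/72; s2: center (7/16, 1/2), radius 1/56; s3: center (-1/2, 9/16), radius 1/96; s4: center (1/2, 1/2), radius 1/64
Reducing the second expression gives s1: center (-17/32, 1/2), radius 1/72; s2: center (7/16, 1/2), radius 1/56; s3: center (-1/2, 9/16), radius 1/96; s4: center (1/2, 1/2), radius 1/64
The normal forms match — equal.

equal; the common form is s1: center (-17/32, 1/2), radius 1/72; s2: center (7/16, 1/2), radius 1/56; s3: center (-1/2, 9/16), radius 1/96; s4: center (1/2, 1/2), radius 1/64


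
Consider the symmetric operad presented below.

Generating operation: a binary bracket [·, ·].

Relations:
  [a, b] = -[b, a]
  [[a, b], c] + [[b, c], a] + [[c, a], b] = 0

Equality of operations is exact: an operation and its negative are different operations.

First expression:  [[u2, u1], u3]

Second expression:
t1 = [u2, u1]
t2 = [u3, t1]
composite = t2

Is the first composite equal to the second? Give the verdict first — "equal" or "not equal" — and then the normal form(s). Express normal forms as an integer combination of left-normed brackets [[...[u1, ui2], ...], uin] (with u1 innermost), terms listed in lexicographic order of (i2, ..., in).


not equal; first: -[[u1, u2], u3]; second: [[u1, u2], u3]

The first expression reduces to -[[u1, u2], u3]
The second expression reduces to [[u1, u2], u3]
Different reductions; not equal.


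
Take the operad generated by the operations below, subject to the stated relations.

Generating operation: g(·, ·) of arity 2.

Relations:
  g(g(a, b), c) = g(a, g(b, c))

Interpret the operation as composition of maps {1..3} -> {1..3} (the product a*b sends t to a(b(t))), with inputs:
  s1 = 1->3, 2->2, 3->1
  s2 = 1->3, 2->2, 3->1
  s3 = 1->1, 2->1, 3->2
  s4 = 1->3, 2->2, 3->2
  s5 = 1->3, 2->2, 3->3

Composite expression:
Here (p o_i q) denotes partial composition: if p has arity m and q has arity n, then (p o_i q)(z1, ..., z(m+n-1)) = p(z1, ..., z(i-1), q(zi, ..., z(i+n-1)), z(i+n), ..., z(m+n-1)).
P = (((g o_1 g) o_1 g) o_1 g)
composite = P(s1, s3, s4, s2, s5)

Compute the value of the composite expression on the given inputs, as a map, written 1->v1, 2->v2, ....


1->2, 2->3, 3->2

g(s1, s3) = 1->3, 2->3, 3->2
g(g(s1, s3), s4) = 1->2, 2->3, 3->3
g(g(g(s1, s3), s4), s2) = 1->3, 2->3, 3->2
g(g(g(g(s1, s3), s4), s2), s5) = 1->2, 2->3, 3->2


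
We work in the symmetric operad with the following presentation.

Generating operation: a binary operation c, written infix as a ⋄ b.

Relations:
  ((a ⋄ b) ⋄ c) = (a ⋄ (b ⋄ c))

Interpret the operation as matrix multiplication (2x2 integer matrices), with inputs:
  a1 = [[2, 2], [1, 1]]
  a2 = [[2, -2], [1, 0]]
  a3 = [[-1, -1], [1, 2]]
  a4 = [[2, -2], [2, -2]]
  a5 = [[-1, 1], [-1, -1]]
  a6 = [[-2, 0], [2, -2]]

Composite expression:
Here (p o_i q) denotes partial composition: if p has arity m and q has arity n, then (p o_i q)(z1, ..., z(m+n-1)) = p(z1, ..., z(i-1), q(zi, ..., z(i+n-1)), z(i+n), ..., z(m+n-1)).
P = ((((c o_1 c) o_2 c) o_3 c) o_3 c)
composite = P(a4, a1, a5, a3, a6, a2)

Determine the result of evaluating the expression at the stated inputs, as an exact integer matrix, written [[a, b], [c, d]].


[[-8, 0], [-8, 0]]

(a5 ⋄ a3) = [[2, 3], [0, -1]]
((a5 ⋄ a3) ⋄ a6) = [[2, -6], [-2, 2]]
(a1 ⋄ ((a5 ⋄ a3) ⋄ a6)) = [[0, -8], [0, -4]]
(a4 ⋄ (a1 ⋄ ((a5 ⋄ a3) ⋄ a6))) = [[0, -8], [0, -8]]
((a4 ⋄ (a1 ⋄ ((a5 ⋄ a3) ⋄ a6))) ⋄ a2) = [[-8, 0], [-8, 0]]


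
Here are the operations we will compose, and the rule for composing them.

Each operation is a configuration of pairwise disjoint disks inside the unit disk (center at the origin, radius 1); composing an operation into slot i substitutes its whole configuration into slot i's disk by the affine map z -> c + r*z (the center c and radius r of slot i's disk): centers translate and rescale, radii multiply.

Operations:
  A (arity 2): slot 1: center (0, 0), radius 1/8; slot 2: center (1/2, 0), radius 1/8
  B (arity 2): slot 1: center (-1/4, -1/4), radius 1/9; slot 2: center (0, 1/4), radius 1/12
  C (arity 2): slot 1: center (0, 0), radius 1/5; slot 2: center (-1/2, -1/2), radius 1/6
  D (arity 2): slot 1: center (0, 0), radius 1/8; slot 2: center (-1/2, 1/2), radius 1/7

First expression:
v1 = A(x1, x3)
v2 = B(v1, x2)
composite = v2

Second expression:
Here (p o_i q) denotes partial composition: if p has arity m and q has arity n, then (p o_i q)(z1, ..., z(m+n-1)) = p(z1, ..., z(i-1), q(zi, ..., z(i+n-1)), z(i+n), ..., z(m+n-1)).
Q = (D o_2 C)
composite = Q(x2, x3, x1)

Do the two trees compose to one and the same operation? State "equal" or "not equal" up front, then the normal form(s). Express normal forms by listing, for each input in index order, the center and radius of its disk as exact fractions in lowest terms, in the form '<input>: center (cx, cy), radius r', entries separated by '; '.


Normal form of the first expression: x1: center (-1/4, -1/4), radius 1/72; x2: center (0, 1/4), radius 1/12; x3: center (-7/36, -1/4), radius 1/72
Normal form of the second expression: x1: center (-4/7, 3/7), radius 1/42; x2: center (0, 0), radius 1/8; x3: center (-1/2, 1/2), radius 1/35
The normal forms differ: not equal.

not equal — first x1: center (-1/4, -1/4), radius 1/72; x2: center (0, 1/4), radius 1/12; x3: center (-7/36, -1/4), radius 1/72, second x1: center (-4/7, 3/7), radius 1/42; x2: center (0, 0), radius 1/8; x3: center (-1/2, 1/2), radius 1/35
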